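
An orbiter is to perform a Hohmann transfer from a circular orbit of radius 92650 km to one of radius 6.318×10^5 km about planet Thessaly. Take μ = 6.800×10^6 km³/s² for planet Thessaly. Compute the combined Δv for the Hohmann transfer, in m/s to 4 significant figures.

Semi-major axis of the transfer orbit: a_t = (92650 + 6.318×10^5)/2 = 3.62225×10^5 km.
At r₁ the circular-orbit speed is v₁ = √(μ/r₁) = 8.567059 km/s.
On the transfer ellipse at r₁, v² = μ(2/r − 1/a) gives v_p = √[μ(2/r₁ − 1/a_t)] = 11.31442 km/s.
First burn Δv₁ = |v_p − v₁| = 2.7474 km/s.
At r₂, v₂ = √(μ/r₂) = 3.2807 km/s.
Transfer-orbit speed at r₂: v_a = √[μ(2/r₂ − 1/a_t)] = 1.6592 km/s.
Second burn Δv₂ = |v₂ − v_a| = 1.6215 km/s.
Δv = Δv₁ + Δv₂ = 2.7474 + 1.6215 = 4.369 km/s.

Δv = 4369 m/s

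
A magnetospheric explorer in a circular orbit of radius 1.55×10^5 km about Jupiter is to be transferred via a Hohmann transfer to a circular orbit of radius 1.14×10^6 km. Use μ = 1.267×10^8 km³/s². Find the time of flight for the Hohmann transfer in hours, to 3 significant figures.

t = 40.4 hours

Transfer-ellipse semi-major axis a_t = (r₁ + r₂)/2 = (1.550×10^5 + 1.140×10^6)/2 = 6.475×10^5 km.
Half the transfer-orbit period gives t = π√(a_t³/μ) = 1.454×10^5 s.
Converting: 1.454×10^5 s ÷ 3600 s/hour = 40.4 hours.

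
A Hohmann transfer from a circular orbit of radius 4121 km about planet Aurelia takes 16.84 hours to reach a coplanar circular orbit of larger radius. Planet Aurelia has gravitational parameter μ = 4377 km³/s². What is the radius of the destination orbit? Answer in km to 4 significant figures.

Transfer time t = 16.84 hours = 60624 s, and t = π√(a_t³/μ).
So a_t = (μ t²/π²)^(1/3) = (4377 × (60624)² / π²)^(1/3) = 11769 km.
Since a_t = (r₁ + r₂)/2, r₂ = 2a_t − r₁ = 2×11769 − 4121 = 19417 km.

r₂ = 19420 km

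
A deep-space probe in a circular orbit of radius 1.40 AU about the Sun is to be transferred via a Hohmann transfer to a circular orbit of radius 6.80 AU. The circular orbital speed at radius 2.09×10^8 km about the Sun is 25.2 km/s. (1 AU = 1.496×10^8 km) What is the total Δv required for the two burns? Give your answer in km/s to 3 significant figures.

Δv = 12.0 km/s

From the circular-orbit relation v² = μ/r at r = 2.09×10^8 km: μ = v²r = (25.2)² × 2.09×10^8 = 1.32723×10^11 km³/s².
In km: r₁ = 1.40 × 1.496×10^8 = 2.0944×10^8 km; r₂ = 6.80 × 1.496×10^8 = 1.01728×10^9 km.
Transfer-ellipse semi-major axis a_t = (r₁ + r₂)/2 = (2.0944×10^8 + 1.01728×10^9)/2 = 6.1336×10^8 km.
Circular speed at r₁: v₁ = √(μ/r₁) = √(1.32723×10^11/2.0944×10^8) = 25.174 km/s.
On the transfer ellipse at r₁, vis-viva equation gives v_p = √[μ(2/r₁ − 1/a_t)] = 32.420 km/s.
First burn Δv₁ = |v_p − v₁| = 7.246 km/s.
At r₂, v₂ = √(μ/r₂) = 11.4223 km/s.
Transfer-orbit speed at r₂: v_a = √[μ(2/r₂ − 1/a_t)] = 6.67460 km/s.
Second burn Δv₂ = |v₂ − v_a| = 4.748 km/s.
Total Δv = Δv₁ + Δv₂ = 11.99 km/s.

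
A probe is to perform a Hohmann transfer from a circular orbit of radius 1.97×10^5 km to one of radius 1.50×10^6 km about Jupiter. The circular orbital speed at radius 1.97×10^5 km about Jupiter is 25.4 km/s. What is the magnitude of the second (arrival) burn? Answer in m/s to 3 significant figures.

From the circular-orbit relation v² = μ/r at r = 1.97×10^5 km: μ = v²r = (25.4)² × 1.97×10^5 = 1.27097×10^8 km³/s².
The Hohmann ellipse has a_t = (r₁ + r₂)/2 = 8.485×10^5 km.
On the circular orbit at r = 1.500×10^6 km, v_c = √(μ/r) = 9.205 km/s.
Transfer-orbit speed at the same r (vis-viva, a = a_t): v_t = √[μ(2/r − 1/a_t)] = 4.435 km/s.
Δv₂ = |v_t − v_c| = |4.435 − 9.205| = 4.770 km/s.

Δv₂ = 4770 m/s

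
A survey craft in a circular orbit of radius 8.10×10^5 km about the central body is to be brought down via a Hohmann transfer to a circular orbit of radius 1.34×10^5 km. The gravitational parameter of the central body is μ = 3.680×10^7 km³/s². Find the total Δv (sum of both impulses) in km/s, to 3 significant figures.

Δv = 8.29 km/s

Transfer-ellipse semi-major axis a_t = (r₁ + r₂)/2 = (8.100×10^5 + 1.340×10^5)/2 = 4.720×10^5 km.
At r₁ the circular-orbit speed is v₁ = √(μ/r₁) = 6.740 km/s.
On the transfer ellipse at r₁, vis-viva gives v_a = √[μ(2/r₁ − 1/a_t)] = 3.591 km/s.
First burn Δv₁ = |v_a − v₁| = 3.149 km/s.
At r₂, v₂ = √(μ/r₂) = 16.572 km/s.
Transfer-orbit speed at r₂: v_p = √[μ(2/r₂ − 1/a_t)] = 21.709 km/s.
Second burn Δv₂ = |v₂ − v_p| = 5.137 km/s.
Total Δv = Δv₁ + Δv₂ = 8.286 km/s.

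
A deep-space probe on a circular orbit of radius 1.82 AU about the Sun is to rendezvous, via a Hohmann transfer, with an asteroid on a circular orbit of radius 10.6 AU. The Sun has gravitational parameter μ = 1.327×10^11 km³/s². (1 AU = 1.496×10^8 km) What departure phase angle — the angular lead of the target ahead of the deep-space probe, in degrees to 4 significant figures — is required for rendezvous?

φ = 99.29°

In km: r₁ = 1.82 × 1.496×10^8 = 2.72272×10^8 km; r₂ = 10.6 × 1.496×10^8 = 1.58576×10^9 km.
The Hohmann ellipse has a_t = (r₁ + r₂)/2 = 9.29016×10^8 km.
Transfer time t = π√(a_t³/μ) = 2.4420×10^8 s.
The target's mean motion on its circular orbit is ω₂ = √(μ/r₂³) = 5.7687×10^-9 rad/s.
Angle swept by the target during transfer: ω₂·t = 1.4087 rad = 80.71°.
Arrival is 180° from departure on the ellipse, so φ = 180° − 80.71° = 99.29°.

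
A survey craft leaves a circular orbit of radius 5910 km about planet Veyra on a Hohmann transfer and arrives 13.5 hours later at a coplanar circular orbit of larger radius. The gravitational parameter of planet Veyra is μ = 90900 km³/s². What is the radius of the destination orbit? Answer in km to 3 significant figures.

r₂ = 49900 km

Transfer time t = 13.5 hours = 48600 s, and t = π√(a_t³/μ).
So a_t = (μ t²/π²)^(1/3) = (90900 × (48600)² / π²)^(1/3) = 27916 km.
Since a_t = (r₁ + r₂)/2, r₂ = 2a_t − r₁ = 2×27916 − 5910 = 49922 km.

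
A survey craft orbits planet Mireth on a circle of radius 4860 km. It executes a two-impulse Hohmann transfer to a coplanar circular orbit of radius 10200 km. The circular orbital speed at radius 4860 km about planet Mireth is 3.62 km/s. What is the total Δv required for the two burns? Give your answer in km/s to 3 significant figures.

Δv = 1.08 km/s

From the circular-orbit relation v² = μ/r at r = 4860 km: μ = v²r = (3.62)² × 4860 = 63687.4 km³/s².
Transfer-ellipse semi-major axis a_t = (r₁ + r₂)/2 = (4860 + 10200)/2 = 7530 km.
At r₁ the circular-orbit speed is v₁ = √(μ/r₁) = 3.620000 km/s.
On the transfer ellipse at r₁, vis-viva equation gives v_p = √[μ(2/r₁ − 1/a_t)] = 4.213191 km/s.
First burn Δv₁ = |v_p − v₁| = 0.593191 km/s.
At r₂, v₂ = √(μ/r₂) = 2.49877 km/s.
Transfer-orbit speed at r₂: v_a = √[μ(2/r₂ − 1/a_t)] = 2.00746 km/s.
Second burn Δv₂ = |v₂ − v_a| = 0.491310 km/s.
Δv = Δv₁ + Δv₂ = 0.593191 + 0.491310 = 1.085 km/s.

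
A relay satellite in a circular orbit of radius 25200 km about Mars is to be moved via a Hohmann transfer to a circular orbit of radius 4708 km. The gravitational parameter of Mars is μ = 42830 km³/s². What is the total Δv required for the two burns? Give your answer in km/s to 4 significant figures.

Δv = 1.471 km/s

Semi-major axis of the transfer orbit: a_t = (25200 + 4708)/2 = 14954 km.
Circular speed at r₁: v₁ = √(μ/r₁) = √(42830/25200) = 1.3037 km/s.
On the transfer ellipse at r₁, vis-viva gives v_a = √[μ(2/r₁ − 1/a_t)] = 0.73150 km/s.
First burn Δv₁ = |v_a − v₁| = 0.5722 km/s.
Circular speed at r₂: v₂ = √(μ/r₂) = 3.0162 km/s.
Transfer-orbit speed at r₂: v_p = √[μ(2/r₂ − 1/a_t)] = 3.9154 km/s.
Second burn Δv₂ = |v₂ − v_p| = 0.8992 km/s.
Total Δv = Δv₁ + Δv₂ = 1.471 km/s.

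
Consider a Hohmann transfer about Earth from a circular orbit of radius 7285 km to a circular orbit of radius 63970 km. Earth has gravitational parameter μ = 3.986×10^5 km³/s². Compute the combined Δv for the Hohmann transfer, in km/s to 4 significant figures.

The Hohmann ellipse has a_t = (r₁ + r₂)/2 = 35627.5 km.
At r₁ the circular-orbit speed is v₁ = √(μ/r₁) = 7.397 km/s.
Transfer-orbit speed at r₁ (v² = μ(2/r − 1/a)): v_p = √[μ(2/r₁ − 1/a_t)] = 9.912 km/s.
First burn Δv₁ = |v_p − v₁| = 2.515 km/s.
Circular speed at r₂: v₂ = √(μ/r₂) = 2.496 km/s.
Transfer-orbit speed at r₂: v_a = √[μ(2/r₂ − 1/a_t)] = 1.129 km/s.
Second burn Δv₂ = |v₂ − v_a| = 1.367 km/s.
Δv = Δv₁ + Δv₂ = 2.515 + 1.367 = 3.882 km/s.

Δv = 3.882 km/s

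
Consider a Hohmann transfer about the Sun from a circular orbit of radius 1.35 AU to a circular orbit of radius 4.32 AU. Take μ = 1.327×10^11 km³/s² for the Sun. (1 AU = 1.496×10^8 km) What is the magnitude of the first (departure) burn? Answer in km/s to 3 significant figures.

Δv₁ = 6.01 km/s

In km: r₁ = 1.35 × 1.496×10^8 = 2.0196×10^8 km; r₂ = 4.32 × 1.496×10^8 = 6.46272×10^8 km.
Semi-major axis of the transfer orbit: a_t = (2.0196×10^8 + 6.46272×10^8)/2 = 4.24116×10^8 km.
On the circular orbit at r = 2.0196×10^8 km, v_c = √(μ/r) = 25.633 km/s.
Transfer-orbit speed at the same r (vis-viva, a = a_t): v_t = √[μ(2/r − 1/a_t)] = 31.642 km/s.
Δv₁ = |v_t − v_c| = |31.642 − 25.633| = 6.009 km/s.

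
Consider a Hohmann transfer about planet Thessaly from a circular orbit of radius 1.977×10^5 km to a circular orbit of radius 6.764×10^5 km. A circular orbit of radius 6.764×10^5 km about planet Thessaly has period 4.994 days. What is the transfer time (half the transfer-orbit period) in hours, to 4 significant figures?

t = 31.13 hours

From Kepler's third law T² = 4π²r³/μ at r = 6.764×10^5 km, T = 4.994 days = 4.994 × 86400 s = 4.314816×10^5 s: μ = 4π²r³/T² = 6.56215×10^7 km³/s².
Transfer-ellipse semi-major axis a_t = (r₁ + r₂)/2 = (1.977×10^5 + 6.764×10^5)/2 = 4.3705×10^5 km.
By Kepler's third law the transfer-orbit period is T = 2π√(a_t³/μ), so t = T/2 = 1.12053×10^5 s.
Converting: 1.12053×10^5 s ÷ 3600 s/hour = 31.13 hours.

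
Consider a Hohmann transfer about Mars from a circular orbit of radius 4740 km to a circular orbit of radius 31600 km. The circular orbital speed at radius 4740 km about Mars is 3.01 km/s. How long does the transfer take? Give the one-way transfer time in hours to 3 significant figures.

From the circular-orbit relation v² = μ/r at r = 4740 km: μ = v²r = (3.01)² × 4740 = 42944.9 km³/s².
Semi-major axis of the transfer orbit: a_t = (4740 + 31600)/2 = 18170 km.
By Kepler's third law the transfer-orbit period is T = 2π√(a_t³/μ), so t = T/2 = 37130 s.
Converting: 37130 s ÷ 3600 s/hour = 10.3 hours.

t = 10.3 hours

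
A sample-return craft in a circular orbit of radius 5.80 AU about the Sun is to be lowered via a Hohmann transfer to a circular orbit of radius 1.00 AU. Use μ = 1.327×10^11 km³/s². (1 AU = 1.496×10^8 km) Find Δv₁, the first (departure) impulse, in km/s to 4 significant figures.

In km: r₁ = 5.80 × 1.496×10^8 = 8.6768×10^8 km; r₂ = 1.00 × 1.496×10^8 = 1.496×10^8 km.
Semi-major axis of the transfer orbit: a_t = (8.6768×10^8 + 1.496×10^8)/2 = 5.0864×10^8 km.
Circular speed at r = 8.6768×10^8 km: v_c = √(μ/r) = 12.367 km/s.
Transfer-orbit speed at the same r (vis-viva, a = a_t): v_t = √[μ(2/r − 1/a_t)] = 6.7068 km/s.
Δv₁ = |v_t − v_c| = |6.7068 − 12.367| = 5.660 km/s.

Δv₁ = 5.660 km/s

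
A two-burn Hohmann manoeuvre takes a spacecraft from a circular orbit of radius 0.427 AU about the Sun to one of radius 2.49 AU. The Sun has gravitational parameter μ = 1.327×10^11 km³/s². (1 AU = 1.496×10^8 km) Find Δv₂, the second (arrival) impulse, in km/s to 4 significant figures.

In km: r₁ = 0.427 × 1.496×10^8 = 6.38792×10^7 km; r₂ = 2.49 × 1.496×10^8 = 3.72504×10^8 km.
Semi-major axis of the transfer orbit: a_t = (6.38792×10^7 + 3.72504×10^8)/2 = 2.181916×10^8 km.
Circular speed at r = 3.72504×10^8 km: v_c = √(μ/r) = 18.874 km/s.
Transfer-orbit speed at the same r (vis-viva, a = a_t): v_t = √[μ(2/r − 1/a_t)] = 10.212 km/s.
Δv₂ = |v_t − v_c| = |10.212 − 18.874| = 8.662 km/s.

Δv₂ = 8.662 km/s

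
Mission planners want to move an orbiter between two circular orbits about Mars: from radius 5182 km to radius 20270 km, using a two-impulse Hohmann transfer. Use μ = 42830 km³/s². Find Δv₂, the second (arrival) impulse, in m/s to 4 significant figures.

Transfer-ellipse semi-major axis a_t = (r₁ + r₂)/2 = (5182 + 20270)/2 = 12726 km.
On the circular orbit at r = 20270 km, v_c = √(μ/r) = 1.4536 km/s.
Vis-viva on the transfer ellipse at r = 20270 km gives v_t = √[μ(2/r − 1/a_t)] = 0.92758 km/s.
Δv₂ = |v_t − v_c| = |0.92758 − 1.4536| = 0.5260 km/s.

Δv₂ = 526.0 m/s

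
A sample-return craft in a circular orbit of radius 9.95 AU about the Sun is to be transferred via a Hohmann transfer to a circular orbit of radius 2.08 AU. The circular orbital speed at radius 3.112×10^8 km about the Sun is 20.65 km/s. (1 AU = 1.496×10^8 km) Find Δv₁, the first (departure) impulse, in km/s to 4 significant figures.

From the circular-orbit relation v² = μ/r at r = 3.112×10^8 km: μ = v²r = (20.65)² × 3.112×10^8 = 1.32703×10^11 km³/s².
In km: r₁ = 9.95 × 1.496×10^8 = 1.48852×10^9 km; r₂ = 2.08 × 1.496×10^8 = 3.11168×10^8 km.
The Hohmann ellipse has a_t = (r₁ + r₂)/2 = 8.99844×10^8 km.
On the circular orbit at r = 1.48852×10^9 km, v_c = √(μ/r) = 9.442 km/s.
Vis-viva on the transfer ellipse at r = 1.48852×10^9 km gives v_t = √[μ(2/r − 1/a_t)] = 5.552 km/s.
Δv₁ = |v_t − v_c| = |5.552 − 9.442| = 3.890 km/s.

Δv₁ = 3.890 km/s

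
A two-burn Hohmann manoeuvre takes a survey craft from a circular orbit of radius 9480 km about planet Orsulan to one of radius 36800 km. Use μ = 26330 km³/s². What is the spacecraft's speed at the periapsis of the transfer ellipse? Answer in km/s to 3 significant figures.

The Hohmann ellipse has a_t = (r₁ + r₂)/2 = 23140 km.
The periapsis of the transfer ellipse is at r = 9480 km.
Applying v² = μ(2/r − 1/a_t): v = 2.102 km/s.

v = 2.10 km/s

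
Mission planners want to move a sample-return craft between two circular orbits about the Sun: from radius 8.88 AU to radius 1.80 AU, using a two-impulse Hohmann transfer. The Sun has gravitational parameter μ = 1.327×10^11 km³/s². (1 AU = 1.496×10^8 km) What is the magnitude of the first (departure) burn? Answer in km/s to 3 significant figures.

In km: r₁ = 8.88 × 1.496×10^8 = 1.328448×10^9 km; r₂ = 1.80 × 1.496×10^8 = 2.6928×10^8 km.
The Hohmann ellipse has a_t = (r₁ + r₂)/2 = 7.98864×10^8 km.
Circular speed at r = 1.328448×10^9 km: v_c = √(μ/r) = 9.995 km/s.
Vis-viva on the transfer ellipse at r = 1.328448×10^9 km gives v_t = √[μ(2/r − 1/a_t)] = 5.803 km/s.
Δv₁ = |v_t − v_c| = |5.803 − 9.995| = 4.192 km/s.

Δv₁ = 4.19 km/s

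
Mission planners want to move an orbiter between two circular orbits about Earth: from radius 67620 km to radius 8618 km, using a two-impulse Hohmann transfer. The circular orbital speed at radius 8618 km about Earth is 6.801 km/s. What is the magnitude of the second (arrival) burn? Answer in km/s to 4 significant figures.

Δv₂ = 2.257 km/s

From the circular-orbit relation v² = μ/r at r = 8618 km: μ = v²r = (6.801)² × 8618 = 3.98614×10^5 km³/s².
Semi-major axis of the transfer orbit: a_t = (67620 + 8618)/2 = 38119 km.
Circular speed at r = 8618 km: v_c = √(μ/r) = 6.801 km/s.
Vis-viva on the transfer ellipse at r = 8618 km gives v_t = √[μ(2/r − 1/a_t)] = 9.058 km/s.
Δv₂ = |v_t − v_c| = |9.058 − 6.801| = 2.257 km/s.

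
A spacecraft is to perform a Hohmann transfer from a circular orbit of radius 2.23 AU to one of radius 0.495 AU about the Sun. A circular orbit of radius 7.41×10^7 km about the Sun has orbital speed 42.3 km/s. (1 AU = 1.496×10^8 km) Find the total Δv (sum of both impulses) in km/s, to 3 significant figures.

From the circular-orbit relation v² = μ/r at r = 7.41×10^7 km: μ = v²r = (42.3)² × 7.41×10^7 = 1.32586×10^11 km³/s².
In km: r₁ = 2.23 × 1.496×10^8 = 3.33608×10^8 km; r₂ = 0.495 × 1.496×10^8 = 7.4052×10^7 km.
Transfer-ellipse semi-major axis a_t = (r₁ + r₂)/2 = (3.33608×10^8 + 7.4052×10^7)/2 = 2.0383×10^8 km.
Circular speed at r₁: v₁ = √(μ/r₁) = √(1.32586×10^11/3.33608×10^8) = 19.94 km/s.
Transfer-orbit speed at r₁ (v² = μ(2/r − 1/a)): v_a = √[μ(2/r₁ − 1/a_t)] = 12.02 km/s.
First burn Δv₁ = |v_a − v₁| = 7.920 km/s.
At r₂, v₂ = √(μ/r₂) = 42.31 km/s.
Transfer-orbit speed at r₂: v_p = √[μ(2/r₂ − 1/a_t)] = 54.13 km/s.
Second burn Δv₂ = |v₂ − v_p| = 11.82 km/s.
Δv = Δv₁ + Δv₂ = 7.920 + 11.82 = 19.74 km/s.

Δv = 19.7 km/s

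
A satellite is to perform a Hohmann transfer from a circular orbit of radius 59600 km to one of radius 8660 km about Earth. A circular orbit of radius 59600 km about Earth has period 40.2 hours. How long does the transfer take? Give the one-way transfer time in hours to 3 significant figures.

t = 8.71 hours

From Kepler's third law T² = 4π²r³/μ at r = 59600 km, T = 40.2 hours = 40.2 × 3600 s = 1.4472×10^5 s: μ = 4π²r³/T² = 3.99063×10^5 km³/s².
Transfer-ellipse semi-major axis a_t = (r₁ + r₂)/2 = (59600 + 8660)/2 = 34130 km.
By Kepler's third law the transfer-orbit period is T = 2π√(a_t³/μ), so t = T/2 = 31360 s.
Converting: 31360 s ÷ 3600 s/hour = 8.71 hours.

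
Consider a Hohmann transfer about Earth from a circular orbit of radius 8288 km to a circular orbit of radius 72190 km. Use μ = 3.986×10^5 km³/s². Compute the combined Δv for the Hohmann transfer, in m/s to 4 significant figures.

Δv = 3637 m/s

The Hohmann ellipse has a_t = (r₁ + r₂)/2 = 40239 km.
At r₁ the circular-orbit speed is v₁ = √(μ/r₁) = 6.935 km/s.
On the transfer ellipse at r₁, vis-viva gives v_p = √[μ(2/r₁ − 1/a_t)] = 9.289 km/s.
First burn Δv₁ = |v_p − v₁| = 2.354 km/s.
Circular speed at r₂: v₂ = √(μ/r₂) = 2.3498 km/s.
Transfer-orbit speed at r₂: v_a = √[μ(2/r₂ − 1/a_t)] = 1.0664 km/s.
Second burn Δv₂ = |v₂ − v_a| = 1.283 km/s.
Δv = Δv₁ + Δv₂ = 2.354 + 1.283 = 3.637 km/s.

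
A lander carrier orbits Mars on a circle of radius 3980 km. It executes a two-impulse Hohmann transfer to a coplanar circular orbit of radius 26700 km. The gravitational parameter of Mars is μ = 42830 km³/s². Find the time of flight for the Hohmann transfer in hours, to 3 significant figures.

Transfer-ellipse semi-major axis a_t = (r₁ + r₂)/2 = (3980 + 26700)/2 = 15340 km.
Transfer time t = π√(a_t³/μ) = π√((15340)³ / 42830) = 28840 s.
Converting: 28840 s ÷ 3600 s/hour = 8.01 hours.

t = 8.01 hours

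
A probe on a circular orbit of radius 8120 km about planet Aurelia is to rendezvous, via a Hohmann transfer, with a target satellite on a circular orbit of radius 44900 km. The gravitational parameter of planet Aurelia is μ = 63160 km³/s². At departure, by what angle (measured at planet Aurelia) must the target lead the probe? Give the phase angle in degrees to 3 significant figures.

φ = 98.3°

Transfer-ellipse semi-major axis a_t = (r₁ + r₂)/2 = (8120 + 44900)/2 = 26510 km.
Transfer time t = π√(a_t³/μ) = 53956.5 s.
Target angular speed ω₂ = √(μ/r₂³) = 2.64151×10^-5 rad/s.
Angle swept by the target during transfer: ω₂·t = 1.4253 rad = 81.66°.
Arrival is 180° from departure on the ellipse, so φ = 180° − 81.66° = 98.3°.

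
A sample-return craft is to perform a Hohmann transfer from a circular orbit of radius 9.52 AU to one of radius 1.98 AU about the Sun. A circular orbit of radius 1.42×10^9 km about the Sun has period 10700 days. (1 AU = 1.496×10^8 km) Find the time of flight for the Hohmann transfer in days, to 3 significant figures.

t = 2520 days

From Kepler's third law T² = 4π²r³/μ at r = 1.42×10^9 km, T = 10700 days = 10700 × 86400 s = 9.2448×10^8 s: μ = 4π²r³/T² = 1.32260×10^11 km³/s².
In km: r₁ = 9.52 × 1.496×10^8 = 1.424192×10^9 km; r₂ = 1.98 × 1.496×10^8 = 2.96208×10^8 km.
Semi-major axis of the transfer orbit: a_t = (1.424192×10^9 + 2.96208×10^8)/2 = 8.602×10^8 km.
By Kepler's third law the transfer-orbit period is T = 2π√(a_t³/μ), so t = T/2 = 2.179×10^8 s.
Converting: 2.179×10^8 s ÷ 86400 s/day = 2520 days.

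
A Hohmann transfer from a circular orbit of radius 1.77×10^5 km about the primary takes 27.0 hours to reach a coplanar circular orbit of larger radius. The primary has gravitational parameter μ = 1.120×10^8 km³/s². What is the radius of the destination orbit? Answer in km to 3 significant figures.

Transfer time t = 27.0 hours = 97200 s, and t = π√(a_t³/μ).
So a_t = (μ t²/π²)^(1/3) = (1.120×10^8 × (97200)² / π²)^(1/3) = 4.7506×10^5 km.
Since a_t = (r₁ + r₂)/2, r₂ = 2a_t − r₁ = 2×4.7506×10^5 − 1.770×10^5 = 7.7312×10^5 km.

r₂ = 7.73×10^5 km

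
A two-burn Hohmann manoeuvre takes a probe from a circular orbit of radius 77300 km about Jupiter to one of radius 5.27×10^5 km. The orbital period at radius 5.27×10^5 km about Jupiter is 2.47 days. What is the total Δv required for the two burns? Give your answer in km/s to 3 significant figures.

Δv = 20.7 km/s

From Kepler's third law T² = 4π²r³/μ at r = 5.27×10^5 km, T = 2.47 days = 2.47 × 86400 s = 2.13408×10^5 s: μ = 4π²r³/T² = 1.26873×10^8 km³/s².
Transfer-ellipse semi-major axis a_t = (r₁ + r₂)/2 = (77300 + 5.270×10^5)/2 = 3.0215×10^5 km.
At r₁ the circular-orbit speed is v₁ = √(μ/r₁) = 40.51 km/s.
On the transfer ellipse at r₁, vis-viva equation gives v_p = √[μ(2/r₁ − 1/a_t)] = 53.50 km/s.
First burn Δv₁ = |v_p − v₁| = 12.99 km/s.
Circular speed at r₂: v₂ = √(μ/r₂) = 15.516 km/s.
Transfer-orbit speed at r₂: v_a = √[μ(2/r₂ − 1/a_t)] = 7.8480 km/s.
Second burn Δv₂ = |v₂ − v_a| = 7.668 km/s.
Total Δv = Δv₁ + Δv₂ = 20.66 km/s.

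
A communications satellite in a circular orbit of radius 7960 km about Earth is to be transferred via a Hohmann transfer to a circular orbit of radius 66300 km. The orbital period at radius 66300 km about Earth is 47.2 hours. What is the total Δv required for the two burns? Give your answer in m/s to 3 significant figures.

Δv = 3700 m/s

From Kepler's third law T² = 4π²r³/μ at r = 66300 km, T = 47.2 hours = 47.2 × 3600 s = 1.6992×10^5 s: μ = 4π²r³/T² = 3.98484×10^5 km³/s².
The Hohmann ellipse has a_t = (r₁ + r₂)/2 = 37130 km.
Circular speed at r₁: v₁ = √(μ/r₁) = √(3.98484×10^5/7960) = 7.0754 km/s.
Transfer-orbit speed at r₁ (vis-viva equation): v_p = √[μ(2/r₁ − 1/a_t)] = 9.4546 km/s.
First burn Δv₁ = |v_p − v₁| = 2.3792 km/s.
Circular speed at r₂: v₂ = √(μ/r₂) = 2.4516 km/s.
Transfer-orbit speed at r₂: v_a = √[μ(2/r₂ − 1/a_t)] = 1.1351 km/s.
Second burn Δv₂ = |v₂ − v_a| = 1.3165 km/s.
Total Δv = Δv₁ + Δv₂ = 3.696 km/s.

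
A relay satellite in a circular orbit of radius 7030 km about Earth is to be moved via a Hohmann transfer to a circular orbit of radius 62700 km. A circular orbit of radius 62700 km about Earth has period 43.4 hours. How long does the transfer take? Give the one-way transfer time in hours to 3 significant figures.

t = 9.00 hours

From Kepler's third law T² = 4π²r³/μ at r = 62700 km, T = 43.4 hours = 43.4 × 3600 s = 1.5624×10^5 s: μ = 4π²r³/T² = 3.98637×10^5 km³/s².
Semi-major axis of the transfer orbit: a_t = (7030 + 62700)/2 = 34865 km.
Transfer time t = π√(a_t³/μ) = π√((34865)³ / 3.98637×10^5) = 32390 s.
Converting: 32390 s ÷ 3600 s/hour = 9.00 hours.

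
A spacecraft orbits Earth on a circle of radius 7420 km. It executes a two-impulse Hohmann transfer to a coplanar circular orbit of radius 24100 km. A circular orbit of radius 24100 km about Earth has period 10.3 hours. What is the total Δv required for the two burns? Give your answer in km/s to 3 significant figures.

Δv = 3.02 km/s

From Kepler's third law T² = 4π²r³/μ at r = 24100 km, T = 10.3 hours = 10.3 × 3600 s = 37080 s: μ = 4π²r³/T² = 4.01912×10^5 km³/s².
Semi-major axis of the transfer orbit: a_t = (7420 + 24100)/2 = 15760 km.
Circular speed at r₁: v₁ = √(μ/r₁) = √(4.01912×10^5/7420) = 7.360 km/s.
Transfer-orbit speed at r₁ (v² = μ(2/r − 1/a)): v_p = √[μ(2/r₁ − 1/a_t)] = 9.101 km/s.
First burn Δv₁ = |v_p − v₁| = 1.741 km/s.
Circular speed at r₂: v₂ = √(μ/r₂) = 4.084 km/s.
Transfer-orbit speed at r₂: v_a = √[μ(2/r₂ − 1/a_t)] = 2.802 km/s.
Second burn Δv₂ = |v₂ − v_a| = 1.282 km/s.
Total Δv = Δv₁ + Δv₂ = 3.023 km/s.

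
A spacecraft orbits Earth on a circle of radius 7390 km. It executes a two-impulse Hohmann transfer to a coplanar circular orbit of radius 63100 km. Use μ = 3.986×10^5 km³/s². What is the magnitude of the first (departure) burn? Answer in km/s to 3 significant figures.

Transfer-ellipse semi-major axis a_t = (r₁ + r₂)/2 = (7390 + 63100)/2 = 35245 km.
Circular speed at r = 7390 km: v_c = √(μ/r) = 7.344 km/s.
Transfer-orbit speed at the same r (vis-viva, a = a_t): v_t = √[μ(2/r − 1/a_t)] = 9.827 km/s.
Δv₁ = |v_t − v_c| = |9.827 − 7.344| = 2.483 km/s.

Δv₁ = 2.48 km/s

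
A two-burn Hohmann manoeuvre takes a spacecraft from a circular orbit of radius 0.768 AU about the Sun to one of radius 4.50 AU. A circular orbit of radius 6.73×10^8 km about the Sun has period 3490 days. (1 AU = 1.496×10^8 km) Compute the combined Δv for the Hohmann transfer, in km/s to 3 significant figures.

Δv = 16.9 km/s

From Kepler's third law T² = 4π²r³/μ at r = 6.73×10^8 km, T = 3490 days = 3490 × 86400 s = 3.01536×10^8 s: μ = 4π²r³/T² = 1.32351×10^11 km³/s².
In km: r₁ = 0.768 × 1.496×10^8 = 1.148928×10^8 km; r₂ = 4.50 × 1.496×10^8 = 6.732×10^8 km.
The Hohmann ellipse has a_t = (r₁ + r₂)/2 = 3.940464×10^8 km.
At r₁ the circular-orbit speed is v₁ = √(μ/r₁) = 33.94 km/s.
On the transfer ellipse at r₁, vis-viva gives v_p = √[μ(2/r₁ − 1/a_t)] = 44.36 km/s.
First burn Δv₁ = |v_p − v₁| = 10.42 km/s.
At r₂, v₂ = √(μ/r₂) = 14.021 km/s.
Transfer-orbit speed at r₂: v_a = √[μ(2/r₂ − 1/a_t)] = 7.5712 km/s.
Second burn Δv₂ = |v₂ − v_a| = 6.450 km/s.
Δv = Δv₁ + Δv₂ = 10.42 + 6.450 = 16.87 km/s.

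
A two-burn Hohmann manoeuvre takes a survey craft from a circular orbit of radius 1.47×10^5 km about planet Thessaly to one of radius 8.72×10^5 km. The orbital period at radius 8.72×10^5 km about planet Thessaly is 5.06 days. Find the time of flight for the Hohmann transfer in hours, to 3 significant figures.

t = 27.1 hours

From Kepler's third law T² = 4π²r³/μ at r = 8.72×10^5 km, T = 5.06 days = 5.06 × 86400 s = 4.37184×10^5 s: μ = 4π²r³/T² = 1.36956×10^8 km³/s².
Semi-major axis of the transfer orbit: a_t = (1.470×10^5 + 8.720×10^5)/2 = 5.095×10^5 km.
Transfer time t = π√(a_t³/μ) = π√((5.095×10^5)³ / 1.36956×10^8) = 97630 s.
Converting: 97630 s ÷ 3600 s/hour = 27.1 hours.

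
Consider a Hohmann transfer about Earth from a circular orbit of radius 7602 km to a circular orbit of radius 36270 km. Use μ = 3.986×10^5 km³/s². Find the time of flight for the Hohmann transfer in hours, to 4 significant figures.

Semi-major axis of the transfer orbit: a_t = (7602 + 36270)/2 = 21936 km.
Half the transfer-orbit period gives t = π√(a_t³/μ) = 16167 s.
Converting: 16167 s ÷ 3600 s/hour = 4.491 hours.

t = 4.491 hours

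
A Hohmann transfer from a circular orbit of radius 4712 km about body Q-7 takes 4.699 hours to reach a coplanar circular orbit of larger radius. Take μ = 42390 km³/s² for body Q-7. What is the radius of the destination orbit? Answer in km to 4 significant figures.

r₂ = 16710 km

Transfer time t = 4.699 hours = 16916.4 s, and t = π√(a_t³/μ).
So a_t = (μ t²/π²)^(1/3) = (42390 × (16916.4)² / π²)^(1/3) = 10712 km.
Since a_t = (r₁ + r₂)/2, r₂ = 2a_t − r₁ = 2×10712 − 4712 = 16712 km.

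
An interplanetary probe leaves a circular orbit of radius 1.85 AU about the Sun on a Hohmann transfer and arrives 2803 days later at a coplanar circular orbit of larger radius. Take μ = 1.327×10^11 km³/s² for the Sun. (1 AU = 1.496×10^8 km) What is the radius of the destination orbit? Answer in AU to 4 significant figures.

In km: r₁ = 1.85 × 1.496×10^8 = 2.7676×10^8 km.
Transfer time t = 2803 days = 2.421792×10^8 s, and t = π√(a_t³/μ).
So a_t = (μ t²/π²)^(1/3) = (1.327×10^11 × (2.421792×10^8)² / π²)^(1/3) = 9.2388×10^8 km.
Since a_t = (r₁ + r₂)/2, r₂ = 2a_t − r₁ = 2×9.2388×10^8 − 2.7676×10^8 = 1.571×10^9 km.
In AU: r₂ = 1.571×10^9 / 1.496×10^8 = 10.50 AU.

r₂ = 10.50 AU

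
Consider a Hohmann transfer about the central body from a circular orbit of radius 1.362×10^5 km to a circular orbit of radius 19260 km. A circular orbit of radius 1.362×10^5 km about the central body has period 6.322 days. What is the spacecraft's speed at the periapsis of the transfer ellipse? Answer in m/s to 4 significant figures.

From Kepler's third law T² = 4π²r³/μ at r = 1.362×10^5 km, T = 6.322 days = 6.322 × 86400 s = 5.462208×10^5 s: μ = 4π²r³/T² = 3.34314×10^5 km³/s².
Semi-major axis of the transfer orbit: a_t = (1.362×10^5 + 19260)/2 = 77730 km.
At periapsis, r = 19260 km.
From the vis-viva equation, v = √[μ(2/r − 1/a_t)] = 5.515 km/s.

v = 5515 m/s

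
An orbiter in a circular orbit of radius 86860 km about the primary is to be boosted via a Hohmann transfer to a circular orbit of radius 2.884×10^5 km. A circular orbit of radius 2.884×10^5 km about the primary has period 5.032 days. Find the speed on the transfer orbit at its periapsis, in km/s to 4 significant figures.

From Kepler's third law T² = 4π²r³/μ at r = 2.884×10^5 km, T = 5.032 days = 5.032 × 86400 s = 4.347648×10^5 s: μ = 4π²r³/T² = 5.00999×10^6 km³/s².
Semi-major axis of the transfer orbit: a_t = (86860 + 2.884×10^5)/2 = 1.8763×10^5 km.
The periapsis of the transfer ellipse is at r = 86860 km.
Vis-viva: v = √[μ(2/r − 1/a_t)] = √[5.00999×10^6 × (2/86860 − 1/1.8763×10^5)] = 9.416 km/s.

v = 9.416 km/s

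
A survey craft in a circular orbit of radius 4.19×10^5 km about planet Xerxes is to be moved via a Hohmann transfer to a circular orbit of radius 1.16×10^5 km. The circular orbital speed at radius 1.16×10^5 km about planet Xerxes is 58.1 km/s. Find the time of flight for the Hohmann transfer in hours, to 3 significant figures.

t = 6.10 hours

From the circular-orbit relation v² = μ/r at r = 1.16×10^5 km: μ = v²r = (58.1)² × 1.16×10^5 = 3.91571×10^8 km³/s².
Semi-major axis of the transfer orbit: a_t = (4.190×10^5 + 1.160×10^5)/2 = 2.675×10^5 km.
Half the transfer-orbit period gives t = π√(a_t³/μ) = 21960 s.
Converting: 21960 s ÷ 3600 s/hour = 6.10 hours.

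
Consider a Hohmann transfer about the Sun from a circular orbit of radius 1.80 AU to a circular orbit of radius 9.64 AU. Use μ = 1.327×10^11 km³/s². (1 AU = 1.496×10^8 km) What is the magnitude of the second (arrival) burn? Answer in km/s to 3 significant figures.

Δv₂ = 4.21 km/s

In km: r₁ = 1.80 × 1.496×10^8 = 2.6928×10^8 km; r₂ = 9.64 × 1.496×10^8 = 1.442144×10^9 km.
Transfer-ellipse semi-major axis a_t = (r₁ + r₂)/2 = (2.6928×10^8 + 1.442144×10^9)/2 = 8.55712×10^8 km.
On the circular orbit at r = 1.442144×10^9 km, v_c = √(μ/r) = 9.592 km/s.
Vis-viva on the transfer ellipse at r = 1.442144×10^9 km gives v_t = √[μ(2/r − 1/a_t)] = 5.381 km/s.
Δv₂ = |v_t − v_c| = |5.381 − 9.592| = 4.211 km/s.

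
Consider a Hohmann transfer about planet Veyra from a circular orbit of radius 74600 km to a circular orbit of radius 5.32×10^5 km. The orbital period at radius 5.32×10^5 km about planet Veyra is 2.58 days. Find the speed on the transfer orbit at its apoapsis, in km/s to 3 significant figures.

v = 7.44 km/s

From Kepler's third law T² = 4π²r³/μ at r = 5.32×10^5 km, T = 2.58 days = 2.58 × 86400 s = 2.22912×10^5 s: μ = 4π²r³/T² = 1.19627×10^8 km³/s².
Transfer-ellipse semi-major axis a_t = (r₁ + r₂)/2 = (74600 + 5.320×10^5)/2 = 3.033×10^5 km.
The apoapsis of the transfer ellipse is at r = 5.320×10^5 km.
From the vis-viva equation, v = √[μ(2/r − 1/a_t)] = 7.437 km/s.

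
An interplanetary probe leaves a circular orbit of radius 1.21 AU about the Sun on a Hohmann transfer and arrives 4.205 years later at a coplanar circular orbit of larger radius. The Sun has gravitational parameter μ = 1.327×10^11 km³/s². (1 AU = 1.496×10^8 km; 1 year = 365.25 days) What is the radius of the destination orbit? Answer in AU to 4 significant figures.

In km: r₁ = 1.21 × 1.496×10^8 = 1.81016×10^8 km.
Transfer time t = 4.205 years × 365.25 × 86400 s = 1.32699708×10^8 s, and t = π√(a_t³/μ).
So a_t = (μ t²/π²)^(1/3) = (1.327×10^11 × (1.32699708×10^8)² / π²)^(1/3) = 6.1864×10^8 km.
Since a_t = (r₁ + r₂)/2, r₂ = 2a_t − r₁ = 2×6.1864×10^8 − 1.81016×10^8 = 1.056264×10^9 km.
In AU: r₂ = 1.056264×10^9 / 1.496×10^8 = 7.061 AU.

r₂ = 7.061 AU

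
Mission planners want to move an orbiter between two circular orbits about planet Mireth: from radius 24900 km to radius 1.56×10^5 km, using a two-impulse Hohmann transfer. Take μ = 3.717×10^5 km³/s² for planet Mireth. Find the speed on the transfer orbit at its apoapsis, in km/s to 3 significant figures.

v = 0.810 km/s

Semi-major axis of the transfer orbit: a_t = (24900 + 1.560×10^5)/2 = 90450 km.
At apoapsis, r = 1.560×10^5 km.
From the vis-viva equation, v = √[μ(2/r − 1/a_t)] = 0.8099 km/s.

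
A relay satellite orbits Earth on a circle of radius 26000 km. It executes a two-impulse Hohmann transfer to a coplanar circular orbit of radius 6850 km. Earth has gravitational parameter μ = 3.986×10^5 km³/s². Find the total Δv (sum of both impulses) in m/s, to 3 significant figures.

Δv = 3360 m/s

The Hohmann ellipse has a_t = (r₁ + r₂)/2 = 16425 km.
At r₁ the circular-orbit speed is v₁ = √(μ/r₁) = 3.9155 km/s.
On the transfer ellipse at r₁, vis-viva gives v_a = √[μ(2/r₁ − 1/a_t)] = 2.5286 km/s.
First burn Δv₁ = |v_a − v₁| = 1.387 km/s.
Circular speed at r₂: v₂ = √(μ/r₂) = 7.628 km/s.
Transfer-orbit speed at r₂: v_p = √[μ(2/r₂ − 1/a_t)] = 9.597 km/s.
Second burn Δv₂ = |v₂ − v_p| = 1.969 km/s.
Total Δv = Δv₁ + Δv₂ = 3.356 km/s.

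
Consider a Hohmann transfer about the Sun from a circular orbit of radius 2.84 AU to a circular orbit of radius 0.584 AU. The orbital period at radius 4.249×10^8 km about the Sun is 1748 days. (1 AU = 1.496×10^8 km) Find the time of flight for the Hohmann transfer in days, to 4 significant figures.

From Kepler's third law T² = 4π²r³/μ at r = 4.249×10^8 km, T = 1748 days = 1748 × 86400 s = 1.510272×10^8 s: μ = 4π²r³/T² = 1.32773×10^11 km³/s².
In km: r₁ = 2.84 × 1.496×10^8 = 4.24864×10^8 km; r₂ = 0.584 × 1.496×10^8 = 8.73664×10^7 km.
Transfer-ellipse semi-major axis a_t = (r₁ + r₂)/2 = (4.24864×10^8 + 8.73664×10^7)/2 = 2.561152×10^8 km.
Half the transfer-orbit period gives t = π√(a_t³/μ) = 3.534×10^7 s.
Converting: 3.534×10^7 s ÷ 86400 s/day = 409.0 days.

t = 409.0 days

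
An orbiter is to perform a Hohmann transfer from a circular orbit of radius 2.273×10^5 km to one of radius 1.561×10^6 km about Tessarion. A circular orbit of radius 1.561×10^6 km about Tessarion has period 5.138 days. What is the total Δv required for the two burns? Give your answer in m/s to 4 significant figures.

Δv = 29560 m/s

From Kepler's third law T² = 4π²r³/μ at r = 1.561×10^6 km, T = 5.138 days = 5.138 × 86400 s = 4.439232×10^5 s: μ = 4π²r³/T² = 7.61996×10^8 km³/s².
Semi-major axis of the transfer orbit: a_t = (2.273×10^5 + 1.561×10^6)/2 = 8.9415×10^5 km.
Circular speed at r₁: v₁ = √(μ/r₁) = √(7.61996×10^8/2.273×10^5) = 57.900 km/s.
Transfer-orbit speed at r₁ (vis-viva equation): v_p = √[μ(2/r₁ − 1/a_t)] = 76.502 km/s.
First burn Δv₁ = |v_p − v₁| = 18.602 km/s.
At r₂, v₂ = √(μ/r₂) = 22.094 km/s.
Transfer-orbit speed at r₂: v_a = √[μ(2/r₂ − 1/a_t)] = 11.140 km/s.
Second burn Δv₂ = |v₂ − v_a| = 10.954 km/s.
Δv = Δv₁ + Δv₂ = 18.602 + 10.954 = 29.56 km/s.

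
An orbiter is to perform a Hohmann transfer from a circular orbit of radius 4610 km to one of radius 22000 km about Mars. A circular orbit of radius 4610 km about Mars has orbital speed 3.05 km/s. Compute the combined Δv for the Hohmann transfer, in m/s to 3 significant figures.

From the circular-orbit relation v² = μ/r at r = 4610 km: μ = v²r = (3.05)² × 4610 = 42884.5 km³/s².
Transfer-ellipse semi-major axis a_t = (r₁ + r₂)/2 = (4610 + 22000)/2 = 13305 km.
Circular speed at r₁: v₁ = √(μ/r₁) = √(42884.5/4610) = 3.050 km/s.
Transfer-orbit speed at r₁ (v² = μ(2/r − 1/a)): v_p = √[μ(2/r₁ − 1/a_t)] = 3.922 km/s.
First burn Δv₁ = |v_p − v₁| = 0.8720 km/s.
Circular speed at r₂: v₂ = √(μ/r₂) = 1.39617 km/s.
Transfer-orbit speed at r₂: v_a = √[μ(2/r₂ − 1/a_t)] = 0.821830 km/s.
Second burn Δv₂ = |v₂ − v_a| = 0.5743 km/s.
Total Δv = Δv₁ + Δv₂ = 1.446 km/s.

Δv = 1450 m/s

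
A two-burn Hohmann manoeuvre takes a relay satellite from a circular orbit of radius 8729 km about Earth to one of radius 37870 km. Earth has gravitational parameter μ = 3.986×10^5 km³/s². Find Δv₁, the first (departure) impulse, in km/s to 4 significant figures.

Semi-major axis of the transfer orbit: a_t = (8729 + 37870)/2 = 23299.5 km.
Circular speed at r = 8729 km: v_c = √(μ/r) = 6.7575 km/s.
Vis-viva on the transfer ellipse at r = 8729 km gives v_t = √[μ(2/r − 1/a_t)] = 8.6151 km/s.
Δv₁ = |v_t − v_c| = |8.6151 − 6.7575| = 1.858 km/s.

Δv₁ = 1.858 km/s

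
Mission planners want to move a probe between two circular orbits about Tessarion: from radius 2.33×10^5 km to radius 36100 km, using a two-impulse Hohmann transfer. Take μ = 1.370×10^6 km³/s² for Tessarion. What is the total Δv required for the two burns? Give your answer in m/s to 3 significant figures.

Δv = 3120 m/s

The Hohmann ellipse has a_t = (r₁ + r₂)/2 = 1.3455×10^5 km.
Circular speed at r₁: v₁ = √(μ/r₁) = √(1.370×10^6/2.330×10^5) = 2.425 km/s.
Transfer-orbit speed at r₁ (vis-viva equation): v_a = √[μ(2/r₁ − 1/a_t)] = 1.256 km/s.
First burn Δv₁ = |v_a − v₁| = 1.169 km/s.
Circular speed at r₂: v₂ = √(μ/r₂) = 6.1604 km/s.
Transfer-orbit speed at r₂: v_p = √[μ(2/r₂ − 1/a_t)] = 8.1067 km/s.
Second burn Δv₂ = |v₂ − v_p| = 1.946 km/s.
Δv = Δv₁ + Δv₂ = 1.169 + 1.946 = 3.115 km/s.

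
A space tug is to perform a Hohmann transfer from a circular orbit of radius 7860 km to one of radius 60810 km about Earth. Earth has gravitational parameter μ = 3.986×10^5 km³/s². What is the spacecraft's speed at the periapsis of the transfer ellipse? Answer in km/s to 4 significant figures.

v = 9.477 km/s

Transfer-ellipse semi-major axis a_t = (r₁ + r₂)/2 = (7860 + 60810)/2 = 34335 km.
The periapsis of the transfer ellipse is at r = 7860 km.
Applying v² = μ(2/r − 1/a_t): v = 9.477 km/s.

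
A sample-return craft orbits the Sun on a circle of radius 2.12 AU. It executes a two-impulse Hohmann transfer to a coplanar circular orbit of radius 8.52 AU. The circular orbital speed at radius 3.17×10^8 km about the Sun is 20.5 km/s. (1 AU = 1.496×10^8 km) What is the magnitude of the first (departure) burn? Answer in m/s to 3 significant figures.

From the circular-orbit relation v² = μ/r at r = 3.17×10^8 km: μ = v²r = (20.5)² × 3.17×10^8 = 1.33219×10^11 km³/s².
In km: r₁ = 2.12 × 1.496×10^8 = 3.17152×10^8 km; r₂ = 8.52 × 1.496×10^8 = 1.274592×10^9 km.
Transfer-ellipse semi-major axis a_t = (r₁ + r₂)/2 = (3.17152×10^8 + 1.274592×10^9)/2 = 7.95872×10^8 km.
Circular speed at r = 3.17152×10^8 km: v_c = √(μ/r) = 20.495 km/s.
Vis-viva on the transfer ellipse at r = 3.17152×10^8 km gives v_t = √[μ(2/r − 1/a_t)] = 25.937 km/s.
Δv₁ = |v_t − v_c| = |25.937 − 20.495| = 5.442 km/s.

Δv₁ = 5440 m/s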